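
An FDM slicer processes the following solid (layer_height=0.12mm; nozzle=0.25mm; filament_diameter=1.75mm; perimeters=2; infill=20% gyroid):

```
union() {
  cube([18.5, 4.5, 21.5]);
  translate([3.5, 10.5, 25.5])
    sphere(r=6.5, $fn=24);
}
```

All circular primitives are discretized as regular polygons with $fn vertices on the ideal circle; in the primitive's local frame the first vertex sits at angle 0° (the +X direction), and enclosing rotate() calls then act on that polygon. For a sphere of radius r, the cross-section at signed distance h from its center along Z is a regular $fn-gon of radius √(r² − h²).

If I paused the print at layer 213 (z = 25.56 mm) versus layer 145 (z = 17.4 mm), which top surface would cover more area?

layer 213 (z = 25.56 mm)

Layer 213 (z = 25.56): the cube is not intersected at this z (z outside [0, 21.5]); the sphere at (3.5, 10.5): section is a regular 24-gon, circumradius = √(r²−h²) = √(6.5²−0.06²) = 6.500 (area = (24/2)·6.500²·sin(360°/24) = 131.21 mm²); Merging all regions: only the r=6.5 sphere at (3.5, 10.5) is present, so the union is just that shape — area = 131.21 mm². So its area = 131.21 mm². Layer 145 (z = 17.4): the cube (footprint 18.5×4.5) is included at this height (area 83.25 mm²); the sphere at (3.5, 10.5) is not intersected at this z (|z−center|=8.100 > r=6.5); Combining (union): only the 18.5×4.5 cube is present, so the union is just that shape — area = 83.25 mm². So its area = 83.25 mm². Layer 213 is larger (131.21 vs 83.25 mm²).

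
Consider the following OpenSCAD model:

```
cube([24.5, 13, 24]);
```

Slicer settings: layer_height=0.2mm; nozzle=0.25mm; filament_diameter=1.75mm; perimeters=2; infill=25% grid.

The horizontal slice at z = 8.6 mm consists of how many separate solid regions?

At z = 8.6 mm: the cube (footprint 24.5×13) is included at this height. The result has 1 disconnected region.

1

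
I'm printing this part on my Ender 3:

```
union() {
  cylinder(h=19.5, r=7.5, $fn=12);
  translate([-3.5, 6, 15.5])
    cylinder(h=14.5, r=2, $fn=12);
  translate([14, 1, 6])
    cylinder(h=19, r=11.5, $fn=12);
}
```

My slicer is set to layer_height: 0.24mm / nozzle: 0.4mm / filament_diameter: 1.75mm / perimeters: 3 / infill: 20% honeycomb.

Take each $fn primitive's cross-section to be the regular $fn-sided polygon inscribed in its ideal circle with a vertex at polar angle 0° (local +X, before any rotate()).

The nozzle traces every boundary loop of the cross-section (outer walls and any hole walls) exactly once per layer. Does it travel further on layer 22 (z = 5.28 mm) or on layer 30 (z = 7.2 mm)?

Layer 22 (z = 5.28): the r=7.5 cylinder gives a regular 12-gon of circumradius 7.5 (constant along its height) (perimeter = 2·12·7.500·sin(180°/12) = 46.59 mm); the cylinder at (-3.5, 6) is not intersected at this z (z outside [15.5, 30]); the cylinder at (14, 1) does not reach this height (z outside [6, 25]); Merging all regions: only the r=7.5 cylinder is present, so the union is just that shape — boundary = 46.59 mm. So its perimeter = 46.59 mm. Layer 30 (z = 7.2): the r=7.5 cylinder gives a regular 12-gon of circumradius 7.5 (constant along its height) (perimeter = 2·12·7.500·sin(180°/12) = 46.59 mm); the cylinder at (-3.5, 6) does not reach this height (z outside [15.5, 30]); the r=11.5 cylinder at (14, 1) contributes a regular 12-gon of circumradius 11.5 (perimeter = 2·12·11.500·sin(180°/12) = 71.43 mm); Taking the union: the regions partially overlap (shared area 36.50 mm²), so the edge portions inside another operand are dropped and the merged outline is re-measured after clipping — boundary = 91.69 mm. So its perimeter = 91.69 mm. Layer 30 is larger (91.69 vs 46.59 mm).

layer 30 (z = 7.2 mm)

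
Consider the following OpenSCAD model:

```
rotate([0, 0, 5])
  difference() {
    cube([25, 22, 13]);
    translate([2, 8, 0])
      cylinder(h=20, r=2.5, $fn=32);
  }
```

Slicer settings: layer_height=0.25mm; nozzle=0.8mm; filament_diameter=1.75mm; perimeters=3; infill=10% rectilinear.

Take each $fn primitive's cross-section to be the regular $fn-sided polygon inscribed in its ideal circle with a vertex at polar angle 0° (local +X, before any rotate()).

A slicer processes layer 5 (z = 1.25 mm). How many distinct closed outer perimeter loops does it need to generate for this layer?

At z = 1.25 mm: the 25×22 cube contributes its full rectangle; the cylinder at (2, 8): section is a regular 32-gon, circumradius r=2.5; After the difference (first − rest): starting from the 25×22 cube, the r=2.5 cylinder at (2, 8) partially overlaps it — only the 18.51 mm² overlap (of its 19.51 mm²) is removed, clipping the outline — 1 connected region; (whole slice rotated 5° about Z — lengths, areas and connectivity unchanged). The result has 1 disconnected region.

1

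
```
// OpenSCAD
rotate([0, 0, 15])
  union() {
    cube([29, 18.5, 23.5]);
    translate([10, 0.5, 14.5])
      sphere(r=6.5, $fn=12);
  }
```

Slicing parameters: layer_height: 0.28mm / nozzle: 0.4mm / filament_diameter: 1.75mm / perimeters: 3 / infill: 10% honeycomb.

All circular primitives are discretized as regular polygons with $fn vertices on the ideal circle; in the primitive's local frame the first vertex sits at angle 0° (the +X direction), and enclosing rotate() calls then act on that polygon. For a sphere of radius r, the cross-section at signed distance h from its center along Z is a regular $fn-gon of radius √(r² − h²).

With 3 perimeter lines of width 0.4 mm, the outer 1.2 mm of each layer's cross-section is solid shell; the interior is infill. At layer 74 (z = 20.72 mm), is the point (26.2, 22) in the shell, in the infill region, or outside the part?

outside

At z = 20.72 mm: the cube (footprint 29×18.5) is included at this height; the r=6.5 sphere at (10, 0.5) contributes a regular 12-gon of circumradius √(6.5²−6.22²) = 1.887; Combining (union): the regions partially overlap (shared area 7.16 mm²), so overlapping operands fuse into one piece — 1 connected region; (rotated 15° about Z; rotation is an isometry so areas/perimeters/island counts are preserved). Overall, the cross-section is a single solid region. Undo the 15° rotation: the query point maps to (31.001, 14.469) in the un-rotated model frame. The nearest boundary edge runs (29.00, 18.50)→(29.00, 0.00); distance from the point to it = 2.00 mm. The point is not inside any of the regions above, so it lies outside the cross-section (2.00 mm from the nearest boundary).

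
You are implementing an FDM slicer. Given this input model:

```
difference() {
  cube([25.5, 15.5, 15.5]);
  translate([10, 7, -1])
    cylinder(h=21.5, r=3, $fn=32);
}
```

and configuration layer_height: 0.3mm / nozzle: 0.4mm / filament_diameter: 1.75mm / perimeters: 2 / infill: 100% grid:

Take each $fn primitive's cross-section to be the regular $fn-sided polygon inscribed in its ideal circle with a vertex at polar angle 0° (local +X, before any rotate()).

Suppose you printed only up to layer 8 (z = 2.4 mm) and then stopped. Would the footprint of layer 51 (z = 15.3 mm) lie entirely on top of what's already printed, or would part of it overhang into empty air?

entirely on top

Compare the two slices. At z = 2.4: the cube is present — its section is the full 25.5×15.5 rectangle (area 395.25 mm²); the cylinder at (10, 7): section is a regular 32-gon, circumradius r=3 (area = (32/2)·3.000²·sin(360°/32) = 28.09 mm²); Taking the first minus the rest: starting from the 25.5×15.5 cube (395.25 mm²), the r=3 cylinder at (10, 7) lies wholly inside it (removes its full 28.09 mm² and its 18.82 mm outline becomes a hole wall) — area = 367.16 mm². At z = 15.3: the cube is present — its section is the full 25.5×15.5 rectangle (area 395.25 mm²); the r=3 cylinder at (10, 7) gives a regular 32-gon of circumradius 3 (constant along its height) (area = (32/2)·3.000²·sin(360°/32) = 28.09 mm²); After the difference (first − rest): starting from the 25.5×15.5 cube (395.25 mm²), the r=3 cylinder at (10, 7) lies wholly inside it (removes its full 28.09 mm² and its 18.82 mm outline becomes a hole wall) — area = 367.16 mm². Checking containment: the cross-section at z = 15.3 is a subset of the cross-section at z = 2.4.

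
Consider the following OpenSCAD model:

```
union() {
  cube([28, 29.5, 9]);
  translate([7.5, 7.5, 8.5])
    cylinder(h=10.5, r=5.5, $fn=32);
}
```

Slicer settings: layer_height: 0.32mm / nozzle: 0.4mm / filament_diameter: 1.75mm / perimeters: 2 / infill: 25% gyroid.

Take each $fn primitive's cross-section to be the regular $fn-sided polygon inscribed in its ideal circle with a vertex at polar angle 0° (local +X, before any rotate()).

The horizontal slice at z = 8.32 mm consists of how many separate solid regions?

1

At z = 8.32 mm: the 28×29.5 cube contributes its full rectangle; the cylinder at (7.5, 7.5) is absent (z outside [8.5, 19]); Taking the union: only the 28×29.5 cube is present, so the union is just that shape — 1 connected region. The result has 1 disconnected region.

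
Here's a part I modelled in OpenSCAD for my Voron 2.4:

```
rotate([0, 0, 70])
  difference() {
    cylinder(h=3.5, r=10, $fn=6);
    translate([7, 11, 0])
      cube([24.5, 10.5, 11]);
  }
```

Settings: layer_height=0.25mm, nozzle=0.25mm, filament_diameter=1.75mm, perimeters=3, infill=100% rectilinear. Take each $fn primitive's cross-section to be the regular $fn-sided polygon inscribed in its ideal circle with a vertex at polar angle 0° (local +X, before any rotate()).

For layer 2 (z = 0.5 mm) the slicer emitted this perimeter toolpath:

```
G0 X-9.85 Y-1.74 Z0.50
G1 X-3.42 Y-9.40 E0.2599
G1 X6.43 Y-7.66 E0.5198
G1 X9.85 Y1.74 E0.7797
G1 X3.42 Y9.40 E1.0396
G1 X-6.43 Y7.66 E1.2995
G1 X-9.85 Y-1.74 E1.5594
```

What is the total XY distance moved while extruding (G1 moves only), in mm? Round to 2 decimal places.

Sum the Euclidean lengths of each G1 segment: total = 60.01 mm.

60.01 mm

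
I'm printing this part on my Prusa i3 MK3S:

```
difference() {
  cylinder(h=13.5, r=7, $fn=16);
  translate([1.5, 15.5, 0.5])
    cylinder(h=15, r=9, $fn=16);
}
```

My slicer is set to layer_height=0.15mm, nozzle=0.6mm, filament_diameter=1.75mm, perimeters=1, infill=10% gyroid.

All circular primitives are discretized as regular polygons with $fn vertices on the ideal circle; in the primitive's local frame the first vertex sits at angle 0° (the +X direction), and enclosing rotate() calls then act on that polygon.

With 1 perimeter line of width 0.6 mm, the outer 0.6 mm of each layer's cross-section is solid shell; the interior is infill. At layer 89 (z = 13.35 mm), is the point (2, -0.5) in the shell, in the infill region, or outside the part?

At z = 13.35 mm: the r=7 cylinder contributes a regular 16-gon of circumradius 7; the cylinder at (1.5, 15.5): section is a regular 16-gon, circumradius r=9; After the difference (first − rest): starting from the r=7 cylinder, the r=9 cylinder at (1.5, 15.5) partially overlaps it — only the 0.40 mm² overlap (of its 247.98 mm²) is removed, clipping the outline — 1 connected region. Overall, the cross-section is a single solid region. The nearest boundary edge runs (7.00, 0.00)→(6.47, -2.68); distance from the point to it = 4.81 mm. The point is inside the cross-section and 4.81 mm from the nearest boundary — more than the 0.6 mm shell width (1 × 0.6), so it's in the infill interior.

infill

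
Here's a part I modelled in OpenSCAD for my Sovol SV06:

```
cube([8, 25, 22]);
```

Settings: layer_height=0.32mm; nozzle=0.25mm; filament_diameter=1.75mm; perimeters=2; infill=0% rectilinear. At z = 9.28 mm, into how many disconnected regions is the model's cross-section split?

1

At z = 9.28 mm: the 8×25 cube contributes its full rectangle. The result has 1 disconnected region.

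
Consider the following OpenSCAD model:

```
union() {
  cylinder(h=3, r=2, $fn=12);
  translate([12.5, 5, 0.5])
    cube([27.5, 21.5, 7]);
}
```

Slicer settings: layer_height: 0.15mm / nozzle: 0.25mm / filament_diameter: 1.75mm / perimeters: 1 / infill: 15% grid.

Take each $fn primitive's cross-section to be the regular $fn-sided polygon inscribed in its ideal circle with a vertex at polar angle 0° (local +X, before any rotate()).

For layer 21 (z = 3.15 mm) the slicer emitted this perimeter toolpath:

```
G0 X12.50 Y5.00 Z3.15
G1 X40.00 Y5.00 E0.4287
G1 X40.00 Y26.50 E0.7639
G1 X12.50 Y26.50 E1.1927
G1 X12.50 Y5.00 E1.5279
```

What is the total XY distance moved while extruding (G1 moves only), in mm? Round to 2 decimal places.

Sum the Euclidean lengths of each G1 segment: total = 98.00 mm.

98.00 mm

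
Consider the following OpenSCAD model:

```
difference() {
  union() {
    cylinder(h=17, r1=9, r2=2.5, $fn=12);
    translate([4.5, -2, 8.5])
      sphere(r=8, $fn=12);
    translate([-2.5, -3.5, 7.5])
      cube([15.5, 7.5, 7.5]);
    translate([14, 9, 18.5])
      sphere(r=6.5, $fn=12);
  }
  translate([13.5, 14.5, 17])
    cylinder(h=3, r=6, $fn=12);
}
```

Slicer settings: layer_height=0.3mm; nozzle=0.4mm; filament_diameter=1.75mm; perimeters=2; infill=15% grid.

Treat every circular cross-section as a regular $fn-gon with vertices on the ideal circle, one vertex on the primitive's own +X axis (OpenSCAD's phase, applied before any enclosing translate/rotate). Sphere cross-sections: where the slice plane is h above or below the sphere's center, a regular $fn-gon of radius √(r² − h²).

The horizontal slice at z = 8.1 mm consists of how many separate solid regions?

1

At z = 8.1 mm: the cone (r1=9→r2=2.5) has section circumradius 5.903 here — a regular 12-gon; the sphere at (4.5, -2): section is a regular 12-gon, circumradius = √(r²−h²) = √(8²−0.4²) = 7.990; the cube at (-2.5, -3.5) is present — its section is the full 15.5×7.5 rectangle; the sphere at (14, 9) is absent (|z−center|=10.400 > r=6.5); Taking the union: the regions partially overlap (shared area 182.28 mm²), so overlapping operands fuse into one piece — 1 connected region; the cylinder at (13.5, 14.5) does not reach this height (z outside [17, 20]); After the difference (first − rest): none of the subtracted shapes is present at this height, so that combined region is unchanged — 1 connected region. The result has 1 disconnected region.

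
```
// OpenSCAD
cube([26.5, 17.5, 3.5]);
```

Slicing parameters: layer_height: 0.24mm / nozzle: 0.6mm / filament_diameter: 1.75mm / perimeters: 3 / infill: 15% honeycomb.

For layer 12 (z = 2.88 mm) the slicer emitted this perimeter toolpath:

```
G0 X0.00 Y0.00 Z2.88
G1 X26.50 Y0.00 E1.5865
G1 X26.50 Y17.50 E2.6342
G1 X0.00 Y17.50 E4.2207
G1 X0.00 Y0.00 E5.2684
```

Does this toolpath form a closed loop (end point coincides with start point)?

yes

Start point (G0): (0.00, 0.00). End point (last G1): the path returns to the start — closed.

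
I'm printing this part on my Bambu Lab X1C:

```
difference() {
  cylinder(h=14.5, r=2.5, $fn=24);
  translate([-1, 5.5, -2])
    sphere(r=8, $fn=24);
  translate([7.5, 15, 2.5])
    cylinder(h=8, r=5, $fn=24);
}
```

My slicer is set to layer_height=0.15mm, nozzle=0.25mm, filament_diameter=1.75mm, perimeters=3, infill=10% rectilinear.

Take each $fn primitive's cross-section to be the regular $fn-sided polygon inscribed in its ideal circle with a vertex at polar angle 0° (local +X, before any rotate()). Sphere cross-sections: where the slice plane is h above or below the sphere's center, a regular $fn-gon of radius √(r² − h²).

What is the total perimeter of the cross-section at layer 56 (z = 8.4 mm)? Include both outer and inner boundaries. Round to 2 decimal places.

At z = 8.4 mm: the r=2.5 cylinder contributes a regular 24-gon of circumradius 2.5 (perimeter = 2·24·2.500·sin(180°/24) = 15.66 mm); the sphere at (-1, 5.5) is not intersected at this z (|z−center|=10.400 > r=8); the cylinder at (7.5, 15): section is a regular 24-gon, circumradius r=5 (perimeter = 2·24·5.000·sin(180°/24) = 31.33 mm); After the difference (first − rest): starting from the r=2.5 cylinder, the r=5 cylinder at (7.5, 15) misses the remaining region (no effect) — boundary = 15.66 mm. Overall, the cross-section is a single solid region. Total boundary length (outer) = 15.66 mm.

15.66 mm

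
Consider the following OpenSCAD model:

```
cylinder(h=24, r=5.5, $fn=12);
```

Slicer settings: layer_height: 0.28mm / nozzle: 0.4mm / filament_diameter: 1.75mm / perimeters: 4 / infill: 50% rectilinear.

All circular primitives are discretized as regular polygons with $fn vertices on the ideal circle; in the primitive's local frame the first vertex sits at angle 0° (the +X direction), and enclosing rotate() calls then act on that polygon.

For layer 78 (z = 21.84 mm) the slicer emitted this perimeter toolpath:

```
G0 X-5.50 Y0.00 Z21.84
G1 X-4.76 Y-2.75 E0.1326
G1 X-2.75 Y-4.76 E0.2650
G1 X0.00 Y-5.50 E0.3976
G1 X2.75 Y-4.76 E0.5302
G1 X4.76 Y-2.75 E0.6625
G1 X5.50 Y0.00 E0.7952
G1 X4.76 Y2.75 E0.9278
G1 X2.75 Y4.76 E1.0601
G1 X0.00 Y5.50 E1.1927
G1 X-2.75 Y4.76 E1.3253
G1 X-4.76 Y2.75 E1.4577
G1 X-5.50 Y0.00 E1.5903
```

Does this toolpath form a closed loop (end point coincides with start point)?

yes

Start point (G0): (-5.50, 0.00). End point (last G1): the path returns to the start — closed.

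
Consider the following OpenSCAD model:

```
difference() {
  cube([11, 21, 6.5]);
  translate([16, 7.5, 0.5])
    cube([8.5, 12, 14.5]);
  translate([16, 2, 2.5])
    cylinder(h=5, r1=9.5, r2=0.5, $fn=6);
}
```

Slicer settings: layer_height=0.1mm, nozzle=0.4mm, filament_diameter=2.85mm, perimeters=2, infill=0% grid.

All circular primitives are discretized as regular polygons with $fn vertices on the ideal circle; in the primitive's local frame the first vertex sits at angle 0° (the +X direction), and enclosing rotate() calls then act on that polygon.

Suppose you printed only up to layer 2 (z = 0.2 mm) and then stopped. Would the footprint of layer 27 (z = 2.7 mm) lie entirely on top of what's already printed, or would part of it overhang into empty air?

entirely on top

Compare the two slices. At z = 0.2: the cube (footprint 11×21) is included at this height (area 231.00 mm²); the cube at (16, 7.5) is absent (z outside [0.5, 15]); the cone at (16, 2) is not intersected at this z (z outside [2.5, 7.5]); Subtracting the remaining from the first: none of the subtracted shapes is present at this height, so the 11×21 cube is unchanged — area = 231.00 mm². At z = 2.7: the 11×21 cube contributes its full rectangle (area 231.00 mm²); the 8.5×12 cube at (16, 7.5) contributes its full rectangle (area 102.00 mm²); the cone at (16, 2): at t=0.040 of its height the radius interpolates to r₁+(r₂−r₁)t = 9.140, giving a regular 6-gon of that circumradius (area = (6/2)·9.140²·sin(360°/6) = 217.04 mm²); Taking the first minus the rest: starting from the 11×21 cube (231.00 mm²), the 8.5×12 cube at (16, 7.5) misses the remaining region (no effect); the cone at (16, 2) partially overlaps it — only the 21.97 mm² overlap (of its 217.04 mm²) is removed, clipping the outline — area = 209.03 mm². Checking containment: the cross-section at z = 2.7 is a subset of the cross-section at z = 0.2.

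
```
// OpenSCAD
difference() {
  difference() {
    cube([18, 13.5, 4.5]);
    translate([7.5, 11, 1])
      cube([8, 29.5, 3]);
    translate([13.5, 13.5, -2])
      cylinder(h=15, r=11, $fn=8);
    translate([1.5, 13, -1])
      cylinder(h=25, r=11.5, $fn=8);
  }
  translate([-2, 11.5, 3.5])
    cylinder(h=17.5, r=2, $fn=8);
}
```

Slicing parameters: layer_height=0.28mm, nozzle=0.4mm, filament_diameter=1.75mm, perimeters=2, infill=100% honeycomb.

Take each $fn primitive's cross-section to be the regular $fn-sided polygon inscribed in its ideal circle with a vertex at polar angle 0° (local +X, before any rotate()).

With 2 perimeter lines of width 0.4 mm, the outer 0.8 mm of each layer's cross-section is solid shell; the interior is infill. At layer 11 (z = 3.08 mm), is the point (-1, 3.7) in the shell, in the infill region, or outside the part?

outside

At z = 3.08 mm: the cube (footprint 18×13.5) is included at this height; the 8×29.5 cube at (7.5, 11) contributes its full rectangle; the r=11 cylinder at (13.5, 13.5) gives a regular 8-gon of circumradius 11 (constant along its height); the r=11.5 cylinder at (1.5, 13) gives a regular 8-gon of circumradius 11.5 (constant along its height); After the difference (first − rest): starting from the 18×13.5 cube, the 8×29.5 cube at (7.5, 11) partially overlaps it — only the 20.00 mm² overlap (of its 236.00 mm²) is removed, clipping the outline; the r=11 cylinder at (13.5, 13.5) partially overlaps it — only the 110.87 mm² overlap (of its 342.24 mm²) is removed, clipping the outline; the r=11.5 cylinder at (1.5, 13) partially overlaps it — only the 55.67 mm² overlap (of its 374.06 mm²) is removed, clipping the outline — 1 connected region; the cylinder at (-2, 11.5) is not intersected at this z (z outside [3.5, 21]); After the difference (first − rest): none of the subtracted shapes is present at this height, so the result so far is unchanged — 1 connected region. Overall, the cross-section is a single solid region. The nearest boundary edge runs (0.00, 0.00)→(0.00, 2.12); distance from the point to it = 1.87 mm. The point is not inside any of the regions above, so it lies outside the cross-section (1.87 mm from the nearest boundary).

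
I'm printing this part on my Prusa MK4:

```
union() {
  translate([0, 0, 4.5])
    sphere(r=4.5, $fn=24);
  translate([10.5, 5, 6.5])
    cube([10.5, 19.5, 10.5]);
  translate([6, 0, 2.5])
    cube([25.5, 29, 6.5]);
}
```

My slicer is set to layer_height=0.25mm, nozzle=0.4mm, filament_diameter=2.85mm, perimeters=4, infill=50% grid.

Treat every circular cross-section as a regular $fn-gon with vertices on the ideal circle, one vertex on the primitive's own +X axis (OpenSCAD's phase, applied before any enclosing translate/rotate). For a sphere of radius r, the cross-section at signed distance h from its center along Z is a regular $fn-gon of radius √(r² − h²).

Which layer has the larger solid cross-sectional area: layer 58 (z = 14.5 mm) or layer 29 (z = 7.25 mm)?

Layer 58 (z = 14.5): the sphere is not intersected at this z (|z−center|=10.000 > r=4.5); the cube at (10.5, 5) (footprint 10.5×19.5) is included at this height (area 204.75 mm²); the cube at (6, 0) does not reach this height (z outside [2.5, 9]); Taking the union: only the 10.5×19.5 cube at (10.5, 5) is present, so the union is just that shape — area = 204.75 mm². So its area = 204.75 mm². Layer 29 (z = 7.25): the r=4.5 sphere slices to a regular 24-gon of circumradius 3.562 (√(r²−h²) with h=2.75 from center) (area = (24/2)·3.562²·sin(360°/24) = 39.41 mm²); the 10.5×19.5 cube at (10.5, 5) contributes its full rectangle (area 204.75 mm²); the 25.5×29 cube at (6, 0) contributes its full rectangle (area 739.50 mm²); Merging all regions: the regions partially overlap — summed areas 983.66 mm² minus the doubly-counted overlap 204.75 mm² gives 778.91 mm² — area = 778.91 mm². So its area = 778.91 mm². Layer 29 is larger (778.91 vs 204.75 mm²).

layer 29 (z = 7.25 mm)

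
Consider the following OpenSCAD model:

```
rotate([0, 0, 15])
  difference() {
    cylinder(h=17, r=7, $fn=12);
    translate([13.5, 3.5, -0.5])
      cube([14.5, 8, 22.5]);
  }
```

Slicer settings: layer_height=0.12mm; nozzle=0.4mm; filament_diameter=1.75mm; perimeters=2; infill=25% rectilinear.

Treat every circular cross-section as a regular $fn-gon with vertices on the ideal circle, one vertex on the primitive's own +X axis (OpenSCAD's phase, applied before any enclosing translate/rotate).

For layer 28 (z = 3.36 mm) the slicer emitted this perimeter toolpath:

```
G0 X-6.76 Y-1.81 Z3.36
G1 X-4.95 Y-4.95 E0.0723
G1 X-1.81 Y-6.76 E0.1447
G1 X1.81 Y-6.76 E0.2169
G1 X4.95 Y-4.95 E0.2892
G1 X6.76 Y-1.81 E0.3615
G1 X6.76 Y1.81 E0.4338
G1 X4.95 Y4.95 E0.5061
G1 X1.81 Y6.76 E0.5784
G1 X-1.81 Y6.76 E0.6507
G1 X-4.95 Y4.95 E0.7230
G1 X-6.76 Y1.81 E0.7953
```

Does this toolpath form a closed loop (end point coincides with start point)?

no

Start point (G0): (-6.76, -1.81). End point (last G1): the path does not return to the start — open.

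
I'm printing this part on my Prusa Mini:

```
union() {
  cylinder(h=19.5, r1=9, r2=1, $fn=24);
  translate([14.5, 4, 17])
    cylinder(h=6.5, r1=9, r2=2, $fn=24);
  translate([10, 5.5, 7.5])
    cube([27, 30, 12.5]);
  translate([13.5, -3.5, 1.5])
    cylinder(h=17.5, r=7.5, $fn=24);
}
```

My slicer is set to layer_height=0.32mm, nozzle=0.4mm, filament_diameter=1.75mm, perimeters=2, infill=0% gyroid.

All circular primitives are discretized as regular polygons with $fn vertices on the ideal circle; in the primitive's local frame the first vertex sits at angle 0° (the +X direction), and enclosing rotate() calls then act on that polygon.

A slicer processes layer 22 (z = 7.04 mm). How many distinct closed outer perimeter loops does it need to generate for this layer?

2

At z = 7.04 mm: the cone: at t=0.361 of its height the radius interpolates to r₁+(r₂−r₁)t = 6.112, giving a regular 24-gon of that circumradius; the cone at (14.5, 4) does not reach this height (z outside [17, 23.5]); the cube at (10, 5.5) is absent (z outside [7.5, 20]); the cylinder at (13.5, -3.5): section is a regular 24-gon, circumradius r=7.5; Combining (union): the 2 present regions are separate (no shared area or edge), so areas and boundary lengths simply add and each stays a separate island — 2 connected regions. The result has 2 disconnected regions.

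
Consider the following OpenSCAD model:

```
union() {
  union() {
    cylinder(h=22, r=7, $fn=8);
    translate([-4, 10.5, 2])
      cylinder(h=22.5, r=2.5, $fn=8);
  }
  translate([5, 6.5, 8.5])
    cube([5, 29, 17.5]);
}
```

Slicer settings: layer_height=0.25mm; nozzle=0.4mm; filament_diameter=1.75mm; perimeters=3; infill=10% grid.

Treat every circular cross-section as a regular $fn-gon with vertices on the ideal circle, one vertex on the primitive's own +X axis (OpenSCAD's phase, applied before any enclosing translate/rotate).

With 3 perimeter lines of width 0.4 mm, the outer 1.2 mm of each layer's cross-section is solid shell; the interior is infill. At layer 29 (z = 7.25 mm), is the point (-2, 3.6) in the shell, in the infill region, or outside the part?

At z = 7.25 mm: the r=7 cylinder gives a regular 8-gon of circumradius 7 (constant along its height); the r=2.5 cylinder at (-4, 10.5) contributes a regular 8-gon of circumradius 2.5; Taking the union: the 2 present regions are separate (no shared area or edge), so areas and boundary lengths simply add and each stays a separate island — 2 connected regions; the cube at (5, 6.5) does not reach this height (z outside [8.5, 26]); Taking the union: only the result so far is present, so the union is just that shape — 2 connected regions. Overall, the cross-section has 2 separate islands. The nearest boundary edge runs (-4.95, 4.95)→(0.00, 7.00); distance from the point to it = 2.38 mm. (Shell/infill is judged within the island containing the point — the largest one.) The point is inside the cross-section and 2.38 mm from the nearest boundary — more than the 1.2 mm shell width (3 × 0.4), so it's in the infill interior.

infill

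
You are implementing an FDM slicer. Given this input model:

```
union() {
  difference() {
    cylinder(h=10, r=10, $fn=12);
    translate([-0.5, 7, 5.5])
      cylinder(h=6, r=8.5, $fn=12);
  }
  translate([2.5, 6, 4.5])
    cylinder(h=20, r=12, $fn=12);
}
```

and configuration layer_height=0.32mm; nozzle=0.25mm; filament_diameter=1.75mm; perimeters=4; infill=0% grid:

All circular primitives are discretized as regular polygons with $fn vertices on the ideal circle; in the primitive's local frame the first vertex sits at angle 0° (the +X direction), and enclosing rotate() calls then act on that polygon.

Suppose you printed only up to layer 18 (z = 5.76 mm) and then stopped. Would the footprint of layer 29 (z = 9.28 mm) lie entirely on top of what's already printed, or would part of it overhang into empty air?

entirely on top

Compare the two slices. At z = 5.76: the cylinder: section is a regular 12-gon, circumradius r=10 (area = (12/2)·10.000²·sin(360°/12) = 300.00 mm²); the r=8.5 cylinder at (-0.5, 7) gives a regular 12-gon of circumradius 8.5 (constant along its height) (area = (12/2)·8.500²·sin(360°/12) = 216.75 mm²); After the difference (first − rest): starting from the r=10 cylinder (300.00 mm²), the r=8.5 cylinder at (-0.5, 7) partially overlaps it — only the 131.57 mm² overlap (of its 216.75 mm²) is removed, clipping the outline — area = 168.43 mm²; the r=12 cylinder at (2.5, 6) gives a regular 12-gon of circumradius 12 (constant along its height) (area = (12/2)·12.000²·sin(360°/12) = 432.00 mm²); Taking the union: the regions partially overlap — summed areas 600.43 mm² minus the doubly-counted overlap 90.22 mm² gives 510.21 mm² — area = 510.21 mm². At z = 9.28: the r=10 cylinder contributes a regular 12-gon of circumradius 10 (area = (12/2)·10.000²·sin(360°/12) = 300.00 mm²); the r=8.5 cylinder at (-0.5, 7) contributes a regular 12-gon of circumradius 8.5 (area = (12/2)·8.500²·sin(360°/12) = 216.75 mm²); Subtracting the remaining from the first: starting from the r=10 cylinder (300.00 mm²), the r=8.5 cylinder at (-0.5, 7) partially overlaps it — only the 131.57 mm² overlap (of its 216.75 mm²) is removed, clipping the outline — area = 168.43 mm²; the r=12 cylinder at (2.5, 6) contributes a regular 12-gon of circumradius 12 (area = (12/2)·12.000²·sin(360°/12) = 432.00 mm²); Combining (union): the regions partially overlap — summed areas 600.43 mm² minus the doubly-counted overlap 90.22 mm² gives 510.21 mm² — area = 510.21 mm². Checking containment: the cross-section at z = 9.28 is a subset of the cross-section at z = 5.76.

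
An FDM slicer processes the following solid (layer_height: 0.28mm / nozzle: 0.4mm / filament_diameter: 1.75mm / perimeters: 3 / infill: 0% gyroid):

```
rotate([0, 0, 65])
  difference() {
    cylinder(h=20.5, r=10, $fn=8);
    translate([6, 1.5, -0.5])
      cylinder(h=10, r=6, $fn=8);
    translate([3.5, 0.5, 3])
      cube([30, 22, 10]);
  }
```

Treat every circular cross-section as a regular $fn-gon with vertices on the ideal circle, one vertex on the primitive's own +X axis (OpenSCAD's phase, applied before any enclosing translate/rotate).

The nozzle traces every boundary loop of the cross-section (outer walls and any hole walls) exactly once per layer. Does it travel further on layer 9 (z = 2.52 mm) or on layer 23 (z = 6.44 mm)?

layer 9 (z = 2.52 mm)

Layer 9 (z = 2.52): the cylinder: section is a regular 8-gon, circumradius r=10 (perimeter = 2·8·10.000·sin(180°/8) = 61.23 mm); the cylinder at (6, 1.5): section is a regular 8-gon, circumradius r=6 (perimeter = 2·8·6.000·sin(180°/8) = 36.74 mm); the cube at (3.5, 0.5) does not reach this height (z outside [3, 13]); After the difference (first − rest): starting from the r=10 cylinder, the r=6 cylinder at (6, 1.5) partially overlaps it — only the 81.73 mm² overlap (of its 101.82 mm²) is removed, clipping the outline — boundary = 72.21 mm; (rotated 65° about Z; rotation is an isometry so areas/perimeters/island counts are preserved). So its perimeter = 72.21 mm. Layer 23 (z = 6.44): the r=10 cylinder gives a regular 8-gon of circumradius 10 (constant along its height) (perimeter = 2·8·10.000·sin(180°/8) = 61.23 mm); the r=6 cylinder at (6, 1.5) contributes a regular 8-gon of circumradius 6 (perimeter = 2·8·6.000·sin(180°/8) = 36.74 mm); the 30×22 cube at (3.5, 0.5) contributes its full rectangle (perimeter 104.00 mm); Subtracting the remaining from the first: starting from the r=10 cylinder, the r=6 cylinder at (6, 1.5) partially overlaps it — only the 81.73 mm² overlap (of its 101.82 mm²) is removed, clipping the outline; the 30×22 cube at (3.5, 0.5) partially overlaps it — only the 2.64 mm² overlap (of its 660.00 mm²) is removed, clipping the outline — boundary = 66.54 mm; (whole slice rotated 65° about Z — lengths, areas and connectivity unchanged). So its perimeter = 66.54 mm. Layer 9 is larger (72.21 vs 66.54 mm).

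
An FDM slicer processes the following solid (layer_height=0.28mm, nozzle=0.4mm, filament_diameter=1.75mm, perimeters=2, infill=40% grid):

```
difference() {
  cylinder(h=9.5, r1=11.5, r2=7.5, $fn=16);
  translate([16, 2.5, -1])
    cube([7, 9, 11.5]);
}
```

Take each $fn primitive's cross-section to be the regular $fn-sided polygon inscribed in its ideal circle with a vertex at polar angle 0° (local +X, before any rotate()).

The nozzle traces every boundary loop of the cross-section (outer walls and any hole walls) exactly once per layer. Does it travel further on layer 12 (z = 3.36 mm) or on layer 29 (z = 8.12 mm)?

Layer 12 (z = 3.36): the cone contributes a regular 16-gon of circumradius 10.085 (interpolated between r1=11.5 and r2=7.5 at t=0.354) (perimeter = 2·16·10.085·sin(180°/16) = 62.96 mm); the cube at (16, 2.5) (footprint 7×9) is included at this height (perimeter 32.00 mm); Subtracting the remaining from the first: starting from the cone, the 7×9 cube at (16, 2.5) misses the remaining region (no effect) — boundary = 62.96 mm. So its perimeter = 62.96 mm. Layer 29 (z = 8.12): the cone (r1=11.5→r2=7.5) has section circumradius 8.081 here — a regular 16-gon (perimeter = 2·16·8.081·sin(180°/16) = 50.45 mm); the cube at (16, 2.5) is present — its section is the full 7×9 rectangle (perimeter 32.00 mm); After the difference (first − rest): starting from the cone, the 7×9 cube at (16, 2.5) misses the remaining region (no effect) — boundary = 50.45 mm. So its perimeter = 50.45 mm. Layer 12 is larger (62.96 vs 50.45 mm).

layer 12 (z = 3.36 mm)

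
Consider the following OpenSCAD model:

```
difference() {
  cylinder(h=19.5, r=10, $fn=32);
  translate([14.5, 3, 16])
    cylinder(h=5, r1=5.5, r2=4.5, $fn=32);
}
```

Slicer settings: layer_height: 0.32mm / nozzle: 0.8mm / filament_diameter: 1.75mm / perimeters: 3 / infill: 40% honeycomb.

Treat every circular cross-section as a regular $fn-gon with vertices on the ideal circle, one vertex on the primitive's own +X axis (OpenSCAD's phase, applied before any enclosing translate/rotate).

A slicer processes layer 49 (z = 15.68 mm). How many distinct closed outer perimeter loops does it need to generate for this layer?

At z = 15.68 mm: the r=10 cylinder contributes a regular 32-gon of circumradius 10; the cone at (14.5, 3) does not reach this height (z outside [16, 21]); Subtracting the remaining from the first: none of the subtracted shapes is present at this height, so the r=10 cylinder is unchanged — 1 connected region. The result has 1 disconnected region.

1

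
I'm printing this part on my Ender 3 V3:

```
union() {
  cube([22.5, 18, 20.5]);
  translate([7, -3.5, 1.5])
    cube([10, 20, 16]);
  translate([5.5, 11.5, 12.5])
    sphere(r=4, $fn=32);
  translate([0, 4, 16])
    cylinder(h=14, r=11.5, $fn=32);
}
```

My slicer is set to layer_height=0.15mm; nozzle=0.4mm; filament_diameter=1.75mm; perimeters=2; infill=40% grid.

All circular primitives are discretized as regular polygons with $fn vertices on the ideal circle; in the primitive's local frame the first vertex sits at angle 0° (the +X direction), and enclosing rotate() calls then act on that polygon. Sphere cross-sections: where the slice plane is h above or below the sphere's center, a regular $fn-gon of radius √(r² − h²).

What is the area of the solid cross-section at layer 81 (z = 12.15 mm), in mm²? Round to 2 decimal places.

At z = 12.15 mm: the cube (footprint 22.5×18) is included at this height (area 405.00 mm²); the cube at (7, -3.5) (footprint 10×20) is included at this height (area 200.00 mm²); the r=4 sphere at (5.5, 11.5) slices to a regular 32-gon of circumradius 3.985 (√(r²−h²) with h=0.35 from center) (area = (32/2)·3.985²·sin(360°/32) = 49.56 mm²); the cylinder at (0, 4) does not reach this height (z outside [16, 30]); Taking the union: the regions partially overlap — summed areas 654.56 mm² minus the doubly-counted overlap 214.56 mm² gives 440.00 mm² — area = 440.00 mm². Overall, the cross-section is a single solid region. Net area = 440.00 mm².

440.00 mm²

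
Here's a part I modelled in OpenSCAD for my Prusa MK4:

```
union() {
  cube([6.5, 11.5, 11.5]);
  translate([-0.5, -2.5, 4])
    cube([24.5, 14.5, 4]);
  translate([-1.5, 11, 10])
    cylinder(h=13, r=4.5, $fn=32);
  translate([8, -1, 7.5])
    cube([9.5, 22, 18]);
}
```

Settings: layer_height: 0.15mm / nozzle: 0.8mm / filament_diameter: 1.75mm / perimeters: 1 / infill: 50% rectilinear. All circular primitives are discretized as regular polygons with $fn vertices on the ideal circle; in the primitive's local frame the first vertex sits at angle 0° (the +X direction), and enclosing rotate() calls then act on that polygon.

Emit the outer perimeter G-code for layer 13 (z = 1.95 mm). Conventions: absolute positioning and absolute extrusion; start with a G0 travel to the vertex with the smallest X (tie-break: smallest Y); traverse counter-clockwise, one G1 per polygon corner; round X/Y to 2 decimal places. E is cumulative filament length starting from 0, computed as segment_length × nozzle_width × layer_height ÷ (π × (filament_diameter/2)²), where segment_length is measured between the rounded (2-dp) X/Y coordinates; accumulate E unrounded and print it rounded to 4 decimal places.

At z = 1.95 mm: the 6.5×11.5 cube contributes its full rectangle; the cube at (-0.5, -2.5) is absent (z outside [4, 8]); the cylinder at (-1.5, 11) is absent (z outside [10, 23]); the cube at (8, -1) is absent (z outside [7.5, 25.5]); Merging all regions: only the 6.5×11.5 cube is present, so the union is just that shape — 1 connected region. The outline is a single polygon with 4 vertices. Extrusion per mm of travel: 0.8 × 0.15 / (π × 0.875²) = 0.049890. Accumulating E over each segment gives final E = 1.7960.

G0 X0.00 Y0.00 Z1.95
G1 X6.50 Y0.00 E0.3243
G1 X6.50 Y11.50 E0.8980
G1 X0.00 Y11.50 E1.2223
G1 X0.00 Y0.00 E1.7960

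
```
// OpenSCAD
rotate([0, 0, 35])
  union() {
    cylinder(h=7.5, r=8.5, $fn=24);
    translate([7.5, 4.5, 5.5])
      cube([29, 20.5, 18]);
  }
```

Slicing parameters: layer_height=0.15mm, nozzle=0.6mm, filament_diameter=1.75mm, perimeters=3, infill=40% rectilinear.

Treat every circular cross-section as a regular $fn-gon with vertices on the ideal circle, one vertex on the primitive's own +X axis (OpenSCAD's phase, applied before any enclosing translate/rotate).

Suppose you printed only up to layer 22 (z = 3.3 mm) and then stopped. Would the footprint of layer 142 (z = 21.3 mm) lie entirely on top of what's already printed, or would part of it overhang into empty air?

Compare the two slices. At z = 3.3: the r=8.5 cylinder contributes a regular 24-gon of circumradius 8.5 (area = (24/2)·8.500²·sin(360°/24) = 224.40 mm²); the cube at (7.5, 4.5) does not reach this height (z outside [5.5, 23.5]); Merging all regions: only the r=8.5 cylinder is present, so the union is just that shape — area = 224.40 mm²; (rotated 35° about Z; rotation is an isometry so areas/perimeters/island counts are preserved). At z = 21.3: the cylinder does not reach this height (z outside [0, 7.5]); the cube at (7.5, 4.5) (footprint 29×20.5) is included at this height (area 594.50 mm²); Taking the union: only the 29×20.5 cube at (7.5, 4.5) is present, so the union is just that shape — area = 594.50 mm²; (rotated 35° about Z; rotation is an isometry so areas/perimeters/island counts are preserved). Checking containment: at z = 21.3 the cross-section extends beyond the z = 3.3 cross-section by about 594.50 mm².

part overhangs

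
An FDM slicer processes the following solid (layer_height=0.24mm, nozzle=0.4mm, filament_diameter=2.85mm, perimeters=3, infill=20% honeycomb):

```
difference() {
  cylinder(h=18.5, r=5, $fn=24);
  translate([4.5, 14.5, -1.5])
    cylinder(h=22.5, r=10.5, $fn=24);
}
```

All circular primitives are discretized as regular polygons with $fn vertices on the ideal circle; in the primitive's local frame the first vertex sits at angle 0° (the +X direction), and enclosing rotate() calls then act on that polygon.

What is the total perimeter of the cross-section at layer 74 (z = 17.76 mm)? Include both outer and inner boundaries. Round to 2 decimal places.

At z = 17.76 mm: the r=5 cylinder gives a regular 24-gon of circumradius 5 (constant along its height) (perimeter = 2·24·5.000·sin(180°/24) = 31.33 mm); the r=10.5 cylinder at (4.5, 14.5) contributes a regular 24-gon of circumradius 10.5 (perimeter = 2·24·10.500·sin(180°/24) = 65.79 mm); Taking the first minus the rest: starting from the r=5 cylinder, the r=10.5 cylinder at (4.5, 14.5) partially overlaps it — only the 0.38 mm² overlap (of its 342.42 mm²) is removed, clipping the outline — boundary = 31.32 mm. Overall, the cross-section is a single solid region. Total boundary length (outer) = 31.32 mm.

31.32 mm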